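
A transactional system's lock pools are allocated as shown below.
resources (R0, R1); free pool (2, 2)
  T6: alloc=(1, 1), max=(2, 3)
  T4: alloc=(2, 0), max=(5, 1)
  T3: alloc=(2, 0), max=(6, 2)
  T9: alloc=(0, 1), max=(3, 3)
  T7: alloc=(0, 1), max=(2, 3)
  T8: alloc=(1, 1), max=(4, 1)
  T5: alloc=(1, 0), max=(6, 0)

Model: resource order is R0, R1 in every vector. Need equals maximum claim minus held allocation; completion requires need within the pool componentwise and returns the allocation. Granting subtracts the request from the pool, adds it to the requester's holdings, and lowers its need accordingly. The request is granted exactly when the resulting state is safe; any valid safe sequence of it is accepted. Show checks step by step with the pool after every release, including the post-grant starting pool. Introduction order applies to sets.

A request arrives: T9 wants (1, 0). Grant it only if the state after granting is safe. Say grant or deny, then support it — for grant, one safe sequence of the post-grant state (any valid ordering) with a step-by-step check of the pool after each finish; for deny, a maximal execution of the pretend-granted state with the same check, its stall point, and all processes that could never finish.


GRANT — the state after the grant stays safe, e.g. via T6, T9, T8, T4, T5, T7, T3.
Key observation: the transfer keeps a workable pool ((1, 2)); T6 starts the safe sequence.
Step-by-step check of the post-grant state:
  pool = (1, 2)
  T6 needs (1, 2) <= (1, 2) -> finishes; pool += (1, 1) = (2, 3)
  T9 needs (2, 2) <= (2, 3) -> finishes; pool += (1, 1) = (3, 4)
  T8 needs (3, 0) <= (3, 4) -> finishes; pool += (1, 1) = (4, 5)
  T4 needs (3, 1) <= (4, 5) -> finishes; pool += (2, 0) = (6, 5)
  T5 needs (5, 0) <= (6, 5) -> finishes; pool += (1, 0) = (7, 5)
  T7 needs (2, 2) <= (7, 5) -> finishes; pool += (0, 1) = (7, 6)
  T3 needs (4, 2) <= (7, 6) -> finishes; pool += (2, 0) = (9, 6)


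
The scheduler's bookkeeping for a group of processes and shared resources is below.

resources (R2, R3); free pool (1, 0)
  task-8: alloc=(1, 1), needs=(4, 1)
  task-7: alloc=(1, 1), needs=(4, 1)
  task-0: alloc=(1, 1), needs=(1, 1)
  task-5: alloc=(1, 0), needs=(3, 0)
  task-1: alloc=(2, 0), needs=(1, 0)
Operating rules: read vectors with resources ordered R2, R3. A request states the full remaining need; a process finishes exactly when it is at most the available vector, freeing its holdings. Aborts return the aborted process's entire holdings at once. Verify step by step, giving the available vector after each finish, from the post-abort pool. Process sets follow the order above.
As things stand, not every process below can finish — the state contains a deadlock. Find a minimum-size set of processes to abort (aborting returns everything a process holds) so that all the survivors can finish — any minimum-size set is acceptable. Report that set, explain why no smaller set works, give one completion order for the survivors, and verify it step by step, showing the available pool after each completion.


The answer: abort task-0.
Key observation: before aborting task-0, task-8 was permanently blocked — no order could ever run it; afterwards it completes at step 3.
No smaller set exists: with zero aborts the deadlock remains.
Survivors finish in the order: task-1, task-5, task-8, task-7. Step-by-step check (pool after the aborts first):
  pool = (2, 1)
  task-1 needs (1, 0) <= (2, 1) -> finishes; pool += (2, 0) = (4, 1)
  task-5 needs (3, 0) <= (4, 1) -> finishes; pool += (1, 0) = (5, 1)
  task-8 needs (4, 1) <= (5, 1) -> finishes; pool += (1, 1) = (6, 2)
  task-7 needs (4, 1) <= (6, 2) -> finishes; pool += (1, 1) = (7, 3)


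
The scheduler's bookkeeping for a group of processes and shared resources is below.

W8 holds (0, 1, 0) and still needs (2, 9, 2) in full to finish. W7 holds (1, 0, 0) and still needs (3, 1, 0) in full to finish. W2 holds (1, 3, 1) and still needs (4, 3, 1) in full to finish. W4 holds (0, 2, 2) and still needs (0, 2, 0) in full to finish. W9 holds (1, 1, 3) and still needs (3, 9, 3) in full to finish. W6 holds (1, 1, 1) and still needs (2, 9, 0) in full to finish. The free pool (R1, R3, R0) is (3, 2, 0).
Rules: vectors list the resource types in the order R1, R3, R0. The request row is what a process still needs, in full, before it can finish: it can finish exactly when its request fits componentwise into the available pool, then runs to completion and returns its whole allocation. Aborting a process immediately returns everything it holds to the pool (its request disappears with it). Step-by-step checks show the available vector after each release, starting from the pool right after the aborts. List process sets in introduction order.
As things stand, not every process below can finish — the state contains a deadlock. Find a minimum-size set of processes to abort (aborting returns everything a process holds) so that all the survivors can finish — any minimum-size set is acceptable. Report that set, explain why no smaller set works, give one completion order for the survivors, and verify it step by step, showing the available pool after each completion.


Minimum abort set: W8 and W6.
Key observation: no ordering could ever have run W9 before the abort of W8 and W6; with (1, 2, 1) back in the pool it fits at step 4.
No one abort is enough; case by case: W8 alone leaves W9 blocked (short on R3); W7 alone leaves W8 blocked (short on R3); W2 alone leaves W8 blocked (short on R3); W4 alone leaves W8 blocked (short on R3); W9 alone leaves W8 blocked (short on R3); W6 alone leaves W8 blocked (short on R3).
The survivors complete as W2, W4, W7, W9. Verifying each step (starting from the post-abort pool):
  pool = (4, 4, 1)
  W2: need (4, 3, 1) fits (4, 4, 1); releases (1, 3, 1), pool now (5, 7, 2)
  W4: need (0, 2, 0) fits (5, 7, 2); releases (0, 2, 2), pool now (5, 9, 4)
  W7: need (3, 1, 0) fits (5, 9, 4); releases (1, 0, 0), pool now (6, 9, 4)
  W9: need (3, 9, 3) fits (6, 9, 4); releases (1, 1, 3), pool now (7, 10, 7)


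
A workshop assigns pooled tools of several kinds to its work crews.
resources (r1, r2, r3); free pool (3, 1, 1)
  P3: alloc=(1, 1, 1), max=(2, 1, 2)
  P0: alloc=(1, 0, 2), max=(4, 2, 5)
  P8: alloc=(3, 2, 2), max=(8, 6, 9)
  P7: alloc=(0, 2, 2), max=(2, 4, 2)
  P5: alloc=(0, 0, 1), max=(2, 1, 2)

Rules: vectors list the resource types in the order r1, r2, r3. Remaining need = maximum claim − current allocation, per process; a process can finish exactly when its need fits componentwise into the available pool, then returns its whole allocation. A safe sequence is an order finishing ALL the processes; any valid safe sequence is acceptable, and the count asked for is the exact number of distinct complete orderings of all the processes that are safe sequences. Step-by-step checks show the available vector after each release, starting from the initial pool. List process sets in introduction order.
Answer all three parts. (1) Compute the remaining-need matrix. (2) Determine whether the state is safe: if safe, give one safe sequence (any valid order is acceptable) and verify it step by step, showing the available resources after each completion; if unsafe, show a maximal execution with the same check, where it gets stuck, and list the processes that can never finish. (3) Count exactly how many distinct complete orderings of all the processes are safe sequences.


(1) Remaining need (order r1, r2, r3):
  P3: (1, 0, 1)
  P0: (3, 2, 3)
  P8: (5, 4, 7)
  P7: (2, 2, 0)
  P5: (2, 1, 1)
(2) The state is SAFE; one workable sequence: P5, P3, P7, P0, P8.
Key observation: the order's first zero-slack moment is P5 ((2, 1, 1) needed, (3, 1, 1) free — a requested resource with nothing to spare).
Walking it through:
  pool = (3, 1, 1)
  run P5 (needs (2, 1, 1), free (3, 1, 1)); after release of (0, 0, 1) the pool is (3, 1, 2)
  run P3 (needs (1, 0, 1), free (3, 1, 2)); after release of (1, 1, 1) the pool is (4, 2, 3)
  run P7 (needs (2, 2, 0), free (4, 2, 3)); after release of (0, 2, 2) the pool is (4, 4, 5)
  run P0 (needs (3, 2, 3), free (4, 4, 5)); after release of (1, 0, 2) the pool is (5, 4, 7)
  run P8 (needs (5, 4, 7), free (5, 4, 7)); after release of (3, 2, 2) the pool is (8, 6, 9)
(3) The exact count: 6 of the possible complete orderings are safe sequences.


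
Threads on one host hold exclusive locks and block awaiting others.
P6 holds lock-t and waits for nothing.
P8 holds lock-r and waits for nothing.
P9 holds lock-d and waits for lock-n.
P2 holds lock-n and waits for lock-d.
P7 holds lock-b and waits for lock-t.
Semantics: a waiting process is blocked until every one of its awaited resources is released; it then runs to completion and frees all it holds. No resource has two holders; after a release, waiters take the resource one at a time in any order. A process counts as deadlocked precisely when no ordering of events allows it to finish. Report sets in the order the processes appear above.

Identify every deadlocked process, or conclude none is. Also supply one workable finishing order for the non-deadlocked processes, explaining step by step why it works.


The deadlocked set is P9 and P2.
Key observation: the waits loop around P9 -> P2 -> P9 with no way out; no other process is dragged down with it.
The rest can finish in the order P6, P8, P7.
Walking it through:
  P6: no waits; runs immediately, freeing lock-t
  P8: no waits; runs immediately, freeing lock-r
  P7 waits on lock-t — all released -> runs and releases lock-b


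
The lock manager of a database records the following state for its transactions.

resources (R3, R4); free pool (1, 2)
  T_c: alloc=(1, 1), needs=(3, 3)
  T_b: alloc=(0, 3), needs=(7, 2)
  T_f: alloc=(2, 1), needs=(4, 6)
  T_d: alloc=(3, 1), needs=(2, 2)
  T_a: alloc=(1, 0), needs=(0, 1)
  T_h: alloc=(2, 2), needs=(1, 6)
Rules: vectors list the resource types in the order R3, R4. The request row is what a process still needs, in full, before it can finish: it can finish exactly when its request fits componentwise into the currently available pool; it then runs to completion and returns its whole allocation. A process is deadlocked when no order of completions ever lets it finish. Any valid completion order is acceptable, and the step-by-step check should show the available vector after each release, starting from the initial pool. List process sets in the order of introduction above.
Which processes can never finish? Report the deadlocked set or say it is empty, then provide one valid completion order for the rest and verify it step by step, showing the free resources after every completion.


Deadlocked: T_b, T_f and T_h.
Key observation: after T_a, T_d, T_c the pool peaks at (6, 4), and each blocked process is short somewhere: T_b on R3; T_f on R4; T_h on R4.
The rest can finish in the order T_a, T_d, T_c. Walking it through:
  pool = (1, 2)
  run T_a (needs (0, 1), free (1, 2)); after release of (1, 0) the pool is (2, 2)
  run T_d (needs (2, 2), free (2, 2)); after release of (3, 1) the pool is (5, 3)
  run T_c (needs (3, 3), free (5, 3)); after release of (1, 1) the pool is (6, 4)
The blocked processes can never fit:
  blocked: T_b wants (7, 2), pool (6, 4) — not enough R3
  blocked: T_f wants (4, 6), pool (6, 4) — not enough R4
  blocked: T_h wants (1, 6), pool (6, 4) — not enough R4


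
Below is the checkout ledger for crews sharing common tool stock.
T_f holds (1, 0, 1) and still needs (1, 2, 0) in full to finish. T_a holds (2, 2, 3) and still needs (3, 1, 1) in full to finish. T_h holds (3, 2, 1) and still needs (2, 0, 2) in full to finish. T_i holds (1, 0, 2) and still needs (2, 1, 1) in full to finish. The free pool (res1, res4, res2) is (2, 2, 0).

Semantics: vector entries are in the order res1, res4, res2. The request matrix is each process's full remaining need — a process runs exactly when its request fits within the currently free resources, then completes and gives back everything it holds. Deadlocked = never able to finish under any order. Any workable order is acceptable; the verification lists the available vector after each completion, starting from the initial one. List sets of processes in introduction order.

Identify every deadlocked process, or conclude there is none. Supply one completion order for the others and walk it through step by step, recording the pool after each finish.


The deadlocked set is empty.
Key observation: the pool covers T_f at once, and every later process fits after earlier releases.
One completion order for the rest: T_f, T_a, T_i, T_h. Step-by-step check:
  pool = (2, 2, 0)
  T_f needs (1, 2, 0) <= (2, 2, 0) -> finishes; pool += (1, 0, 1) = (3, 2, 1)
  T_a needs (3, 1, 1) <= (3, 2, 1) -> finishes; pool += (2, 2, 3) = (5, 4, 4)
  T_i needs (2, 1, 1) <= (5, 4, 4) -> finishes; pool += (1, 0, 2) = (6, 4, 6)
  T_h needs (2, 0, 2) <= (6, 4, 6) -> finishes; pool += (3, 2, 1) = (9, 6, 7)


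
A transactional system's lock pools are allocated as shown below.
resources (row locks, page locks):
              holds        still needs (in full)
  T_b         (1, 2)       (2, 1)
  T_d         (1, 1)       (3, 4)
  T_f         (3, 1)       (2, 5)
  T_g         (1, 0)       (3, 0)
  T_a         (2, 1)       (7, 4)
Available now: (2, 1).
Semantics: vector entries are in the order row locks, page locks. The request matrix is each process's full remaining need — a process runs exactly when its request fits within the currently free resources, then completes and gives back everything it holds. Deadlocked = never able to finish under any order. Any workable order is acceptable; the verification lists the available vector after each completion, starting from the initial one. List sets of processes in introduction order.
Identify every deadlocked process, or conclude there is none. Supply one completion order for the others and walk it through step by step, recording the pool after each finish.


The deadlocked set is T_d, T_f and T_a.
Key observation: even finishing T_b, T_g leaves just (4, 3) free — too little page locks for any of the remaining processes.
A valid finishing order for the others: T_b, T_g. Check, step by step:
  pool = (2, 1)
  run T_b (needs (2, 1), free (2, 1)); after release of (1, 2) the pool is (3, 3)
  run T_g (needs (3, 0), free (3, 3)); after release of (1, 0) the pool is (4, 3)
The blocked processes can never fit:
  T_d still needs (3, 4) but only (4, 3) is free — short on page locks
  T_f still needs (2, 5) but only (4, 3) is free — short on page locks
  T_a still needs (7, 4) but only (4, 3) is free — short on row locks and page locks


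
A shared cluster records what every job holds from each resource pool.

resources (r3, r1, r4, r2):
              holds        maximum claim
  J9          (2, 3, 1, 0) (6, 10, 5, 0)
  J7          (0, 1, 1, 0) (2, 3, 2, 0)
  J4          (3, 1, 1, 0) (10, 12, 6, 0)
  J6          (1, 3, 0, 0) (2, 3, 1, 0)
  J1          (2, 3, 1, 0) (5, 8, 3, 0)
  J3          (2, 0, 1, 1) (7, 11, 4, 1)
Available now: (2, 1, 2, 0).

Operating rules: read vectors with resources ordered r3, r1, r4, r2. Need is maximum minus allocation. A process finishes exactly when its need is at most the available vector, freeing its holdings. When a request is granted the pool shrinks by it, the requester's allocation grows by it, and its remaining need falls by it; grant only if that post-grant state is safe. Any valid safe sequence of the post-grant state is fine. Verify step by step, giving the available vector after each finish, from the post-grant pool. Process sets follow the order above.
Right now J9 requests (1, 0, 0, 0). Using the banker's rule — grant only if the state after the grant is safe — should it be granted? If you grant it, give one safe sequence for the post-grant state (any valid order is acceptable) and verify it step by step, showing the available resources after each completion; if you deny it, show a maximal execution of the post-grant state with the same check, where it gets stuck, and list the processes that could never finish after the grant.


DENY. Granting would leave the state unsafe.
Key observation: no order helps: past J6, J7, the free pool tops out at (2, 5, 3, 0), below what each blocked process needs in r3.
After a pretend grant, a maximal execution: J6, J7 — then nothing else fits. Walking it through:
  pool = (1, 1, 2, 0)
  J6 needs (1, 0, 1, 0) <= (1, 1, 2, 0) -> finishes; pool += (1, 3, 0, 0) = (2, 4, 2, 0)
  J7 needs (2, 2, 1, 0) <= (2, 4, 2, 0) -> finishes; pool += (0, 1, 1, 0) = (2, 5, 3, 0)
  J9 still needs (3, 7, 4, 0) but only (2, 5, 3, 0) is free — short on r3, r1 and r4
  J4 still needs (7, 11, 5, 0) but only (2, 5, 3, 0) is free — short on r3, r1 and r4
  J1 still needs (3, 5, 2, 0) but only (2, 5, 3, 0) is free — short on r3
  J3 still needs (5, 11, 3, 0) but only (2, 5, 3, 0) is free — short on r3 and r1
Post-grant, the permanently blocked set is J9, J4, J1 and J3.


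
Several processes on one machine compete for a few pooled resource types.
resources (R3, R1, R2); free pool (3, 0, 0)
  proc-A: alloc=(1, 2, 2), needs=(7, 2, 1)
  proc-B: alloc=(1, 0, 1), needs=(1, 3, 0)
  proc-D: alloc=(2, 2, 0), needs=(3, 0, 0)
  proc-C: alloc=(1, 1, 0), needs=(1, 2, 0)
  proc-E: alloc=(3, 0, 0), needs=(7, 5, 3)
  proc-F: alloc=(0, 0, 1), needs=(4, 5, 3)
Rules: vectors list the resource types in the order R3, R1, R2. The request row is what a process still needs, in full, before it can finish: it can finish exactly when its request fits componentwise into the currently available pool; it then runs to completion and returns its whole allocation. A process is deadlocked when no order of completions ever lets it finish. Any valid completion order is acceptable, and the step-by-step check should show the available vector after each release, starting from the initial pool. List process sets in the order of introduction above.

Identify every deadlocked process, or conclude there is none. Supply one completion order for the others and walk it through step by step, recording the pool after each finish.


Nothing here is deadlocked.
Key observation: no deadlock: proc-D fits now, and the freed resources carry the rest through.
One completion order for the rest: proc-D, proc-C, proc-B, proc-A, proc-E, proc-F. Step-by-step check:
  pool = (3, 0, 0)
  run proc-D (needs (3, 0, 0), free (3, 0, 0)); after release of (2, 2, 0) the pool is (5, 2, 0)
  run proc-C (needs (1, 2, 0), free (5, 2, 0)); after release of (1, 1, 0) the pool is (6, 3, 0)
  run proc-B (needs (1, 3, 0), free (6, 3, 0)); after release of (1, 0, 1) the pool is (7, 3, 1)
  run proc-A (needs (7, 2, 1), free (7, 3, 1)); after release of (1, 2, 2) the pool is (8, 5, 3)
  run proc-E (needs (7, 5, 3), free (8, 5, 3)); after release of (3, 0, 0) the pool is (11, 5, 3)
  run proc-F (needs (4, 5, 3), free (11, 5, 3)); after release of (0, 0, 1) the pool is (11, 5, 4)


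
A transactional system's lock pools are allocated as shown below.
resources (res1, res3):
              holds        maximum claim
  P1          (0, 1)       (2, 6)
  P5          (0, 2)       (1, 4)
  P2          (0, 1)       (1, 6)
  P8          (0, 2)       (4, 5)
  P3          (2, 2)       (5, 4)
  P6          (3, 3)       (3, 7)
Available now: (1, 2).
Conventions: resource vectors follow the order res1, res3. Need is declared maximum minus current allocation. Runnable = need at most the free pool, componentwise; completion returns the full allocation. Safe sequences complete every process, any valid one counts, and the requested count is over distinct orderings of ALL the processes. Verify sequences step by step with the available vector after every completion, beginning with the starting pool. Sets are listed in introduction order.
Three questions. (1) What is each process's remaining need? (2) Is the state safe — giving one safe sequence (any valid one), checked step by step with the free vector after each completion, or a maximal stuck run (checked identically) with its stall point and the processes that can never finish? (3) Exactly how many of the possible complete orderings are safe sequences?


(1) Remaining need (order res1, res3):
  P1: (2, 5)
  P5: (1, 2)
  P2: (1, 5)
  P8: (4, 3)
  P3: (3, 2)
  P6: (0, 4)
(2) SAFE. One safe sequence: P5, P6, P1, P2, P3, P8.
Key observation: the order's first zero-slack moment is P5 ((1, 2) needed, (1, 2) free — a requested resource with nothing to spare).
Step-by-step check:
  pool = (1, 2)
  run P5 (needs (1, 2), free (1, 2)); after release of (0, 2) the pool is (1, 4)
  run P6 (needs (0, 4), free (1, 4)); after release of (3, 3) the pool is (4, 7)
  run P1 (needs (2, 5), free (4, 7)); after release of (0, 1) the pool is (4, 8)
  run P2 (needs (1, 5), free (4, 8)); after release of (0, 1) the pool is (4, 9)
  run P3 (needs (3, 2), free (4, 9)); after release of (2, 2) the pool is (6, 11)
  run P8 (needs (4, 3), free (6, 11)); after release of (0, 2) the pool is (6, 13)
(3) Precisely 24 of the possible complete orderings are safe sequences.


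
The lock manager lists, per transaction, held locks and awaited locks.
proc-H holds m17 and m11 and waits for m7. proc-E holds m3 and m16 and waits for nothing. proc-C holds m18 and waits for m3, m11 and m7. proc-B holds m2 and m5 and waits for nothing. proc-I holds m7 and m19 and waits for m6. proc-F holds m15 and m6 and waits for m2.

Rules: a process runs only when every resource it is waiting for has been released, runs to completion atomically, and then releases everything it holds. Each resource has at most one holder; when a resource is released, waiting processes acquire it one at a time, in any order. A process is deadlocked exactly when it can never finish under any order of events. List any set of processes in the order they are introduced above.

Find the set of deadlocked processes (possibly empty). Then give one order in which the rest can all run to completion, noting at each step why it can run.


The deadlocked set is empty.
Key observation: although several processes wait, no cycle exists — each chain bottoms out at a free runner.
The rest can finish in the order proc-B, proc-F, proc-E, proc-I, proc-H, proc-C.
Step-by-step check:
  run proc-B (it waits on nothing); releases m2 and m5
  proc-F waits on m2 — all released -> runs and releases m15 and m6
  run proc-E (it waits on nothing); releases m3 and m16
  proc-I waits on m6 — all released -> runs and releases m7 and m19
  proc-H waits on m7 — all released -> runs and releases m17 and m11
  proc-C waits on m3, m11 and m7 — all released -> runs and releases m18


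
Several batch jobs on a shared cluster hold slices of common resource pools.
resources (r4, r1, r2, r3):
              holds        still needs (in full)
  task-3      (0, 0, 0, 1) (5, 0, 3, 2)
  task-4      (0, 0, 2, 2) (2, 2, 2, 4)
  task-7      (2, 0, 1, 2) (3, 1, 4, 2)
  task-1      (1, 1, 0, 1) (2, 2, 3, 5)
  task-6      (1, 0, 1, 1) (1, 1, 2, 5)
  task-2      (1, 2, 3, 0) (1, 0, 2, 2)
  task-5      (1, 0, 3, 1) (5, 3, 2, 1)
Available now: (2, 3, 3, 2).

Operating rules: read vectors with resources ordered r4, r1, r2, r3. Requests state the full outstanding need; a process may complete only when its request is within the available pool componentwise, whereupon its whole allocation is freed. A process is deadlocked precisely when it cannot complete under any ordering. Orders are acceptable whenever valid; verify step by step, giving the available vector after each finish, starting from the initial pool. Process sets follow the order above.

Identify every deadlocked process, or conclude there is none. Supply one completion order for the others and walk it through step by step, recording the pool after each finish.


The deadlocked set is empty.
Key observation: the pool covers task-2 at once, and every later process fits after earlier releases.
A valid finishing order for the others: task-2, task-7, task-3, task-5, task-6, task-4, task-1. Walking it through:
  pool = (2, 3, 3, 2)
  task-2 needs (1, 0, 2, 2) <= (2, 3, 3, 2) -> finishes; pool += (1, 2, 3, 0) = (3, 5, 6, 2)
  task-7 needs (3, 1, 4, 2) <= (3, 5, 6, 2) -> finishes; pool += (2, 0, 1, 2) = (5, 5, 7, 4)
  task-3 needs (5, 0, 3, 2) <= (5, 5, 7, 4) -> finishes; pool += (0, 0, 0, 1) = (5, 5, 7, 5)
  task-5 needs (5, 3, 2, 1) <= (5, 5, 7, 5) -> finishes; pool += (1, 0, 3, 1) = (6, 5, 10, 6)
  task-6 needs (1, 1, 2, 5) <= (6, 5, 10, 6) -> finishes; pool += (1, 0, 1, 1) = (7, 5, 11, 7)
  task-4 needs (2, 2, 2, 4) <= (7, 5, 11, 7) -> finishes; pool += (0, 0, 2, 2) = (7, 5, 13, 9)
  task-1 needs (2, 2, 3, 5) <= (7, 5, 13, 9) -> finishes; pool += (1, 1, 0, 1) = (8, 6, 13, 10)


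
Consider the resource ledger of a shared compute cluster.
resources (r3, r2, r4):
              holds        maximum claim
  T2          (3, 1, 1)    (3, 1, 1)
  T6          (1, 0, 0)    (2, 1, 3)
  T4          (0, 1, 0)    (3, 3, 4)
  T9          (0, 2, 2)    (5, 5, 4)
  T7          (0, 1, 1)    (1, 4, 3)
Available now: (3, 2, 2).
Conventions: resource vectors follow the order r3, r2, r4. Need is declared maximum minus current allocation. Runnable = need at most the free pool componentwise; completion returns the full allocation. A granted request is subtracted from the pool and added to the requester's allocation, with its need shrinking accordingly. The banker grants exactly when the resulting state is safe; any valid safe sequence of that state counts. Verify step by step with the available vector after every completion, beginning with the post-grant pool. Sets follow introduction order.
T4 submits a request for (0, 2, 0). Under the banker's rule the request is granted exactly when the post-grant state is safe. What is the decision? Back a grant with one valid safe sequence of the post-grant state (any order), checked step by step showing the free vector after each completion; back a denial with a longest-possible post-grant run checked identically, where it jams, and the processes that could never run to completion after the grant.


DENY. Granting would leave the state unsafe.
Key observation: after T2, T6 the pool peaks at (7, 1, 3), and each blocked process is short somewhere: T4 on r4; T9 on r2; T7 on r2.
After a pretend grant, a maximal execution: T2, T6 — then nothing else fits. Walking it through:
  pool = (3, 0, 2)
  T2: need (0, 0, 0) fits (3, 0, 2); releases (3, 1, 1), pool now (6, 1, 3)
  T6: need (1, 1, 3) fits (6, 1, 3); releases (1, 0, 0), pool now (7, 1, 3)
  T4 cannot run: need (3, 0, 4) vs free (7, 1, 3) (insufficient r4)
  T9 cannot run: need (5, 3, 2) vs free (7, 1, 3) (insufficient r2)
  T7 cannot run: need (1, 3, 2) vs free (7, 1, 3) (insufficient r2)
Had the request been granted, T4, T9 and T7 could never finish.


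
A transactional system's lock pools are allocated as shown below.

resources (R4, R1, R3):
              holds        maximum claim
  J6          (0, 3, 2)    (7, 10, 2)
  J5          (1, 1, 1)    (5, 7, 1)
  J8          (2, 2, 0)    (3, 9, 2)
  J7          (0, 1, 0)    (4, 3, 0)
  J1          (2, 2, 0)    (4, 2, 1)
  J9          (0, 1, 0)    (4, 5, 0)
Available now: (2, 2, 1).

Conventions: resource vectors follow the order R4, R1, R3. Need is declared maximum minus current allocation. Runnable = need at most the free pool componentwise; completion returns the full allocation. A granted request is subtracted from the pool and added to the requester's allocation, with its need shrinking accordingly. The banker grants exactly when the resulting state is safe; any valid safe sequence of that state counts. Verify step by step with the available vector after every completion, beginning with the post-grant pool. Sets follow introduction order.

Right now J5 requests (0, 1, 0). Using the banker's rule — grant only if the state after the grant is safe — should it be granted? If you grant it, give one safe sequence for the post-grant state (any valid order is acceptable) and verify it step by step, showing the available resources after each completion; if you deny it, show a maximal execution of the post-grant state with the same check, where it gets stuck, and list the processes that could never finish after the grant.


GRANT. The post-grant state is safe; one safe sequence: J1, J7, J9, J5, J8, J6.
Key observation: even at the reduced pool (2, 1, 1), J1 fits immediately, so safety survives the grant.
Verifying the post-grant state step by step:
  pool = (2, 1, 1)
  J1 needs (2, 0, 1) <= (2, 1, 1) -> finishes; pool += (2, 2, 0) = (4, 3, 1)
  J7 needs (4, 2, 0) <= (4, 3, 1) -> finishes; pool += (0, 1, 0) = (4, 4, 1)
  J9 needs (4, 4, 0) <= (4, 4, 1) -> finishes; pool += (0, 1, 0) = (4, 5, 1)
  J5 needs (4, 5, 0) <= (4, 5, 1) -> finishes; pool += (1, 2, 1) = (5, 7, 2)
  J8 needs (1, 7, 2) <= (5, 7, 2) -> finishes; pool += (2, 2, 0) = (7, 9, 2)
  J6 needs (7, 7, 0) <= (7, 9, 2) -> finishes; pool += (0, 3, 2) = (7, 12, 4)


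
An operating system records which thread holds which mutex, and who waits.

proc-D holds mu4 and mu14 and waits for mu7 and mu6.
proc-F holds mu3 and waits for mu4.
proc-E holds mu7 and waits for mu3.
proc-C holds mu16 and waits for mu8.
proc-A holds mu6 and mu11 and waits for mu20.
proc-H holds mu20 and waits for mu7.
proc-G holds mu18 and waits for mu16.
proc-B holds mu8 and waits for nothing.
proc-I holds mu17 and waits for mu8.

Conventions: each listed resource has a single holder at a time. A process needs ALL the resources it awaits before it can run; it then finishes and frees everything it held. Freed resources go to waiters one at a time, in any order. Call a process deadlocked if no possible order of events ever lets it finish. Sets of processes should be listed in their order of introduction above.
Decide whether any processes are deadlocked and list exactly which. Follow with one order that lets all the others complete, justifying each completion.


Deadlocked set: proc-D, proc-F, proc-E, proc-A and proc-H.
Key observation: the wait chain closes on itself along proc-D -> proc-E -> proc-F -> proc-D; proc-A and proc-H are caught in further circular waits.
One completion order for the rest: proc-B, proc-I, proc-C, proc-G.
Walking it through:
  proc-B waits on nothing -> runs at once and releases mu8
  run proc-I (all its waits — mu8 — are resolved); releases mu17
  run proc-C (all its waits — mu8 — are resolved); releases mu16
  run proc-G (all its waits — mu16 — are resolved); releases mu18


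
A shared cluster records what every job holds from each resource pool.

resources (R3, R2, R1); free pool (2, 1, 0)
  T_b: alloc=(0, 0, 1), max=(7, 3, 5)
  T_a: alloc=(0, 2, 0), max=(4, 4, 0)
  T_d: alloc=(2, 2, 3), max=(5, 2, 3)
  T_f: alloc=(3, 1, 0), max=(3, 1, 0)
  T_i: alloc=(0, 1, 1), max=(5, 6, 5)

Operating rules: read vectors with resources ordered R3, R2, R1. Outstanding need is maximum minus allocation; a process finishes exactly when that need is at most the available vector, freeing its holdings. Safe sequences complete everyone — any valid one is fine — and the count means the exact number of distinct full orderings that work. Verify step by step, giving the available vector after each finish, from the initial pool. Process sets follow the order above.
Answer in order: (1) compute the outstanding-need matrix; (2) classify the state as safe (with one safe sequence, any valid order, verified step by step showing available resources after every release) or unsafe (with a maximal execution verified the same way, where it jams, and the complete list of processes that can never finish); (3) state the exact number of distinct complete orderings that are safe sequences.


(1) Outstanding need per process (order R3, R2, R1):
  T_b: (7, 3, 4)
  T_a: (4, 2, 0)
  T_d: (3, 0, 0)
  T_f: (0, 0, 0)
  T_i: (5, 5, 4)
(2) The state is UNSAFE.
Key observation: after T_f, T_d, T_a complete, (7, 6, 3) is the best the pool ever gets, yet each leftover process wants more R1.
The run T_f, T_d, T_a cannot be extended any further. Walking it through:
  pool = (2, 1, 0)
  run T_f (needs (0, 0, 0), free (2, 1, 0)); after release of (3, 1, 0) the pool is (5, 2, 0)
  run T_d (needs (3, 0, 0), free (5, 2, 0)); after release of (2, 2, 3) the pool is (7, 4, 3)
  run T_a (needs (4, 2, 0), free (7, 4, 3)); after release of (0, 2, 0) the pool is (7, 6, 3)
  blocked: T_b wants (7, 3, 4), pool (7, 6, 3) — not enough R1
  blocked: T_i wants (5, 5, 4), pool (7, 6, 3) — not enough R1
Processes that can never finish: T_b and T_i.
(3) The exact count: 0 of the possible complete orderings are safe sequences.


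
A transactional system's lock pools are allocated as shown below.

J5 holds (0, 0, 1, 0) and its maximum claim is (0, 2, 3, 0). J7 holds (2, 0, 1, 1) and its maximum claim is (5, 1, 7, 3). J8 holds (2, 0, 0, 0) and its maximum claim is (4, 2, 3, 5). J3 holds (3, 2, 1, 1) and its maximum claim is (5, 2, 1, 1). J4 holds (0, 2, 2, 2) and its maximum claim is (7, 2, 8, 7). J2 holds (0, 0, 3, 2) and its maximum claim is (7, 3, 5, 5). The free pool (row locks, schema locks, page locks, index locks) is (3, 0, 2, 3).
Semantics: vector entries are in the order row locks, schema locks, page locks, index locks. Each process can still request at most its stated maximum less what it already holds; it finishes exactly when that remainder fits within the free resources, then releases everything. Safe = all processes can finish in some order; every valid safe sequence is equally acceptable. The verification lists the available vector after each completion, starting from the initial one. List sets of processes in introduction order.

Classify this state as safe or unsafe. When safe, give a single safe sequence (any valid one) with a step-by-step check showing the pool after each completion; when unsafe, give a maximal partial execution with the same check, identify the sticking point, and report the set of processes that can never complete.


UNSAFE — no complete ordering exists.
Key observation: after J3, J5 the pool peaks at (6, 2, 4, 4), and each blocked process is short somewhere: J7 on page locks; J8 on index locks; J4 on row locks, page locks, index locks; J2 on row locks, schema locks.
A maximal execution: J3, J5 — then nothing else fits. Step-by-step check:
  pool = (3, 0, 2, 3)
  run J3 (needs (2, 0, 0, 0), free (3, 0, 2, 3)); after release of (3, 2, 1, 1) the pool is (6, 2, 3, 4)
  run J5 (needs (0, 2, 2, 0), free (6, 2, 3, 4)); after release of (0, 0, 1, 0) the pool is (6, 2, 4, 4)
  J7 still needs (3, 1, 6, 2) but only (6, 2, 4, 4) is free — short on page locks
  J8 still needs (2, 2, 3, 5) but only (6, 2, 4, 4) is free — short on index locks
  J4 still needs (7, 0, 6, 5) but only (6, 2, 4, 4) is free — short on row locks, page locks and index locks
  J2 still needs (7, 3, 2, 3) but only (6, 2, 4, 4) is free — short on row locks and schema locks
Permanently blocked: J7, J8, J4 and J2.


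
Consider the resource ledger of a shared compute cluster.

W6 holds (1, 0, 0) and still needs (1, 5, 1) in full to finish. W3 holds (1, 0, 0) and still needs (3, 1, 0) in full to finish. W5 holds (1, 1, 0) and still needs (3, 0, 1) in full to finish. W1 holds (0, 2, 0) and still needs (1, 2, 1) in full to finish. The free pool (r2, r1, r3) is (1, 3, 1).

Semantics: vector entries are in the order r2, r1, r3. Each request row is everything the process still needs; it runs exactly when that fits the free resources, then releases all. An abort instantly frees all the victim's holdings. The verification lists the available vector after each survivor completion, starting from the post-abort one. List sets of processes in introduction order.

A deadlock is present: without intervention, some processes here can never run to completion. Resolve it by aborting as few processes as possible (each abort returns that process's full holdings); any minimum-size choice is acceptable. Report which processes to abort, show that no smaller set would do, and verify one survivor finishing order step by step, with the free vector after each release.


The answer: abort W3.
Key observation: W5 had no path to completion before; after the abort of W3 ((1, 0, 0) returned), step 3 is where it fits.
Why nothing smaller works: aborting no one leaves the state deadlocked as given.
Survivors finish in the order: W1, W6, W5. Step-by-step check (pool after the aborts first):
  pool = (2, 3, 1)
  run W1 (needs (1, 2, 1), free (2, 3, 1)); after release of (0, 2, 0) the pool is (2, 5, 1)
  run W6 (needs (1, 5, 1), free (2, 5, 1)); after release of (1, 0, 0) the pool is (3, 5, 1)
  run W5 (needs (3, 0, 1), free (3, 5, 1)); after release of (1, 1, 0) the pool is (4, 6, 1)


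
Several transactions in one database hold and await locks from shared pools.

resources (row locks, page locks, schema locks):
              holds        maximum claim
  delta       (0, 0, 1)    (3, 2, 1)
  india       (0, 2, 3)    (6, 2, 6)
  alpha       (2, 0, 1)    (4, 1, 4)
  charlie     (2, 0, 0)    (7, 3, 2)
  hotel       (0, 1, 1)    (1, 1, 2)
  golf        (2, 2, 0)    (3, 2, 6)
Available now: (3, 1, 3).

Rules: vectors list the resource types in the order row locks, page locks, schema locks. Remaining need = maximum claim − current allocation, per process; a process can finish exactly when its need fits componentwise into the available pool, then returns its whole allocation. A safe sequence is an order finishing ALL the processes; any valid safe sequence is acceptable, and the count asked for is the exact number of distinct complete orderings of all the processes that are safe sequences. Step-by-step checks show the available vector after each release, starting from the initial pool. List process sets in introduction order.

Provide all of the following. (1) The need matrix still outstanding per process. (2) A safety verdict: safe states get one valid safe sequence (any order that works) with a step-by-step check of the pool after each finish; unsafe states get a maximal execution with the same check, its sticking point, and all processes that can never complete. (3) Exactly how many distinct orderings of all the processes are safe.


(1) Outstanding need per process (order row locks, page locks, schema locks):
  delta: (3, 2, 0)
  india: (6, 0, 3)
  alpha: (2, 1, 3)
  charlie: (5, 3, 2)
  hotel: (1, 0, 1)
  golf: (1, 0, 6)
(2) SAFE, for example via the order hotel, alpha, delta, golf, india, charlie.
Key observation: delta marks the first exact bind of the order: its need (3, 2, 0) fits the free (5, 2, 5) with zero slack on a requested resource.
Check, step by step:
  pool = (3, 1, 3)
  run hotel (needs (1, 0, 1), free (3, 1, 3)); after release of (0, 1, 1) the pool is (3, 2, 4)
  run alpha (needs (2, 1, 3), free (3, 2, 4)); after release of (2, 0, 1) the pool is (5, 2, 5)
  run delta (needs (3, 2, 0), free (5, 2, 5)); after release of (0, 0, 1) the pool is (5, 2, 6)
  run golf (needs (1, 0, 6), free (5, 2, 6)); after release of (2, 2, 0) the pool is (7, 4, 6)
  run india (needs (6, 0, 3), free (7, 4, 6)); after release of (0, 2, 3) the pool is (7, 6, 9)
  run charlie (needs (5, 3, 2), free (7, 6, 9)); after release of (2, 0, 0) the pool is (9, 6, 9)
(3) The exact count: 6 of the possible complete orderings are safe sequences.


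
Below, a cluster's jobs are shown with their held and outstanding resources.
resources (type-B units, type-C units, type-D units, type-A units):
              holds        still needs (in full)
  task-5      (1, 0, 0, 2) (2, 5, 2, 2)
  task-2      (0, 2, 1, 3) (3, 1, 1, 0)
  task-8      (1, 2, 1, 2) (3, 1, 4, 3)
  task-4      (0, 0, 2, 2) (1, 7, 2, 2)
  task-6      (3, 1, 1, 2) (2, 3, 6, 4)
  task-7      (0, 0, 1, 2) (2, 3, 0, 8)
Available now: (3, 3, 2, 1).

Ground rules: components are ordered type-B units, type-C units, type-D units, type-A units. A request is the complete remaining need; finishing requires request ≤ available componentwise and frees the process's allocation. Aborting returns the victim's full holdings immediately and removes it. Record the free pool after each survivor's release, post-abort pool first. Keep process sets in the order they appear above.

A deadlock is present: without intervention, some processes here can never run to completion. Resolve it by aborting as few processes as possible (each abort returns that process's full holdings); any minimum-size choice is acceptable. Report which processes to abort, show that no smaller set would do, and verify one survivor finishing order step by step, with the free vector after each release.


Minimum abort set: task-7.
Key observation: the returned (0, 0, 1, 2) from task-7 is what brings task-8 — unrunnable before, under any order — into play at step 2.
No smaller set exists: with zero aborts the deadlock remains.
The survivors complete as task-2, task-8, task-5, task-4, task-6. Check, step by step (starting from the post-abort pool):
  pool = (3, 3, 3, 3)
  task-2 needs (3, 1, 1, 0) <= (3, 3, 3, 3) -> finishes; pool += (0, 2, 1, 3) = (3, 5, 4, 6)
  task-8 needs (3, 1, 4, 3) <= (3, 5, 4, 6) -> finishes; pool += (1, 2, 1, 2) = (4, 7, 5, 8)
  task-5 needs (2, 5, 2, 2) <= (4, 7, 5, 8) -> finishes; pool += (1, 0, 0, 2) = (5, 7, 5, 10)
  task-4 needs (1, 7, 2, 2) <= (5, 7, 5, 10) -> finishes; pool += (0, 0, 2, 2) = (5, 7, 7, 12)
  task-6 needs (2, 3, 6, 4) <= (5, 7, 7, 12) -> finishes; pool += (3, 1, 1, 2) = (8, 8, 8, 14)
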